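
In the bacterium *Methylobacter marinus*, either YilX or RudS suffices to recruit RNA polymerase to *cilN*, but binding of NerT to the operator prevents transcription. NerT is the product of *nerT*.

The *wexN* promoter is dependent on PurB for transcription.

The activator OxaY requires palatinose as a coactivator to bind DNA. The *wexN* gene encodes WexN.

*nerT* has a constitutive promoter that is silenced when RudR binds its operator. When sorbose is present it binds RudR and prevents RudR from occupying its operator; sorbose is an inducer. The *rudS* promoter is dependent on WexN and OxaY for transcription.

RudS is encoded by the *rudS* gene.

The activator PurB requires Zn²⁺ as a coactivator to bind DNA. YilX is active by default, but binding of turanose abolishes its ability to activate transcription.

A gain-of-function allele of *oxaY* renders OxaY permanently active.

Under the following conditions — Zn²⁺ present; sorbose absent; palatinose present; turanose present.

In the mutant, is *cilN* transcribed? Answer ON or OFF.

ON

Sorbose is absent, so RudR is active.
With repressor RudR bound, *nerT* is not transcribed.
So NerT is not produced.
Turanose is present, so YilX is inactive.
Zn²⁺ is present, so PurB is active.
No repressor is bound and PurB is active, so *wexN* is transcribed.
So WexN is produced and active.
OxaY is constitutively active in this strain.
No repressor is bound and WexN and OxaY are active, so *rudS* is transcribed.
So RudS is produced and active.
Activator RudS is present, so *cilN* is transcribed.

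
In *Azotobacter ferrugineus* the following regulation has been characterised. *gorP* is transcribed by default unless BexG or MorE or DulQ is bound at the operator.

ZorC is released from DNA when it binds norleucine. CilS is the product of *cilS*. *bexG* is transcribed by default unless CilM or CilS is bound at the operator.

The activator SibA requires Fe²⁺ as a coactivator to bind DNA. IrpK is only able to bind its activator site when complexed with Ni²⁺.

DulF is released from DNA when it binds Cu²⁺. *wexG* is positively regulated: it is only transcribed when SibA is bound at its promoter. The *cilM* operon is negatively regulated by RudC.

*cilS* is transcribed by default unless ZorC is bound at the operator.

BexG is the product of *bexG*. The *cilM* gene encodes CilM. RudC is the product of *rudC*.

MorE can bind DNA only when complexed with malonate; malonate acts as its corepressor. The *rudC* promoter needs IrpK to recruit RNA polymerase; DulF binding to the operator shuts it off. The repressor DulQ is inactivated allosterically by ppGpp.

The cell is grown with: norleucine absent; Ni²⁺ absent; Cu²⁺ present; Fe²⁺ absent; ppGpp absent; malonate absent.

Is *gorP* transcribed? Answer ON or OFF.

Cu²⁺ is present, so DulF is inactive.
Ni²⁺ is absent, so IrpK is inactive.
Required activator IrpK is absent, so *rudC* is not transcribed.
So RudC is not produced.
With no repressor bound, *cilM* is transcribed.
So CilM is produced and active.
Norleucine is absent, so ZorC is active.
With repressor ZorC bound, *cilS* is not transcribed.
So CilS is not produced.
With repressor CilM bound, *bexG* is not transcribed.
So BexG is not produced.
Malonate is absent, so MorE is inactive.
ppGpp is absent, so DulQ is active.
With repressor DulQ bound, *gorP* is not transcribed.

OFF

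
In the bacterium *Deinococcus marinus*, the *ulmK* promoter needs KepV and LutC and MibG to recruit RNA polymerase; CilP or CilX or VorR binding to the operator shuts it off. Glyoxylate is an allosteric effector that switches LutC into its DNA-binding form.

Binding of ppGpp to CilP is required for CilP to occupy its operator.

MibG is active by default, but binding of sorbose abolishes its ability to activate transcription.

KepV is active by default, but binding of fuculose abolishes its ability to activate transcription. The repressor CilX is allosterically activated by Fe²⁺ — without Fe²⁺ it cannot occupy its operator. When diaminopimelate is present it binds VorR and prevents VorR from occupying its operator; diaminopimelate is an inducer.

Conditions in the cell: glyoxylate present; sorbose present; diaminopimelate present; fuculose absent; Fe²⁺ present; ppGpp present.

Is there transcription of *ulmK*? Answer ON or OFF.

OFF

Fuculose is absent, so KepV is active.
ppGpp is present, so CilP is active.
Fe²⁺ is present, so CilX is active.
Glyoxylate is present, so LutC is active.
Diaminopimelate is present, so VorR is inactive.
Sorbose is present, so MibG is inactive.
With repressor CilP bound, *ulmK* is not transcribed.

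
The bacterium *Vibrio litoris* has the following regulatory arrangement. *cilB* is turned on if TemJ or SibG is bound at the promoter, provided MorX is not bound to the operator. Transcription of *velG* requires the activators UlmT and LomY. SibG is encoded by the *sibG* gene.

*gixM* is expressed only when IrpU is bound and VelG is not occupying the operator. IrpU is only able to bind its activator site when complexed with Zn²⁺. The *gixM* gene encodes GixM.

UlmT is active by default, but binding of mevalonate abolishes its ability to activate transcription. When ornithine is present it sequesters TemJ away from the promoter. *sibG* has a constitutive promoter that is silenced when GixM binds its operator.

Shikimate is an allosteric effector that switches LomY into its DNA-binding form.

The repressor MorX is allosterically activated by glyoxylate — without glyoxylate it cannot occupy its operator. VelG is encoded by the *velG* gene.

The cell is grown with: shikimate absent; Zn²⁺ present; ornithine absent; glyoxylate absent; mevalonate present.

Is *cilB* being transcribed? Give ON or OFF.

Ornithine is absent, so TemJ is active.
Mevalonate is present, so UlmT is inactive.
Shikimate is absent, so LomY is inactive.
Required activator UlmT is absent, so *velG* is not transcribed.
So VelG is not produced.
Zn²⁺ is present, so IrpU is active.
No repressor is bound and IrpU is active, so *gixM* is transcribed.
So GixM is produced and active.
With repressor GixM bound, *sibG* is not transcribed.
So SibG is not produced.
Glyoxylate is absent, so MorX is inactive.
Activator TemJ is present, so *cilB* is transcribed.

ON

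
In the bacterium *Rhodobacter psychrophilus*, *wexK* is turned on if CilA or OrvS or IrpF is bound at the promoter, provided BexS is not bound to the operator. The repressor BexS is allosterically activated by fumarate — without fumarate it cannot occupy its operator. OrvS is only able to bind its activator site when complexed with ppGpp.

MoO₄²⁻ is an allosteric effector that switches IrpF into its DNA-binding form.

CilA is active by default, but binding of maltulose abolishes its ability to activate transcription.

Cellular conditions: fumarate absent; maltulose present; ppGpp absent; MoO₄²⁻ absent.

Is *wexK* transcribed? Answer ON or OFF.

Maltulose is present, so CilA is inactive.
ppGpp is absent, so OrvS is inactive.
MoO₄²⁻ is absent, so IrpF is inactive.
Fumarate is absent, so BexS is inactive.
No activator is available at the *wexK* promoter, so *wexK* is not transcribed.

OFF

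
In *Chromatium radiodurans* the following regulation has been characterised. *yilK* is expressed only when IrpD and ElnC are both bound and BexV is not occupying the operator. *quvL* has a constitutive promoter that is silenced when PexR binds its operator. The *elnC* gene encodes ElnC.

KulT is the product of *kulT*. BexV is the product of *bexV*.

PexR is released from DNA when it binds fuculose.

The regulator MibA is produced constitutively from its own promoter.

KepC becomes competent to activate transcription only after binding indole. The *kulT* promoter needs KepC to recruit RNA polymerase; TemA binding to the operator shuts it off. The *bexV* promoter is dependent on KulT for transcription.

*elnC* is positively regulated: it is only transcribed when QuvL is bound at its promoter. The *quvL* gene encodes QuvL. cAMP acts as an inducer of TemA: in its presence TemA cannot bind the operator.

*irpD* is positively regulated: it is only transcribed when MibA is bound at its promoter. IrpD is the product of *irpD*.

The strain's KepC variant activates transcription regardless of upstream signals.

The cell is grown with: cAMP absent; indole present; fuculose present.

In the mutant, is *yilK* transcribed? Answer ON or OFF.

ON

MibA is produced constitutively and is active.
No repressor is bound and MibA is active, so *irpD* is transcribed.
So IrpD is produced and active.
KepC is constitutively active in this strain.
cAMP is absent, so TemA is active.
With repressor TemA bound, *kulT* is not transcribed.
So KulT is not produced.
Required activator KulT is absent, so *bexV* is not transcribed.
So BexV is not produced.
Fuculose is present, so PexR is inactive.
With no repressor bound, *quvL* is transcribed.
So QuvL is produced and active.
No repressor is bound and QuvL is active, so *elnC* is transcribed.
So ElnC is produced and active.
No repressor is bound and IrpD and ElnC are active, so *yilK* is transcribed.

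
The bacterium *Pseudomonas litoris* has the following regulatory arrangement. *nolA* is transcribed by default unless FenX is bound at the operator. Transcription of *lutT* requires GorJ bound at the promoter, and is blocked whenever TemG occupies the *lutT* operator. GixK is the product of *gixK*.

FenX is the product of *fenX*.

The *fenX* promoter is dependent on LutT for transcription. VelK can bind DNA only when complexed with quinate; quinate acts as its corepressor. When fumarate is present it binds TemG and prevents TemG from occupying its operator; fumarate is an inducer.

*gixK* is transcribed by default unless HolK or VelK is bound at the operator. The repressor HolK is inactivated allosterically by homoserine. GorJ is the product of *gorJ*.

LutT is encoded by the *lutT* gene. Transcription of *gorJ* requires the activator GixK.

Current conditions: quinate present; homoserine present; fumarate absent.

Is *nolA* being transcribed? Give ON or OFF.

Homoserine is present, so HolK is inactive.
Quinate is present, so VelK is active.
With repressor VelK bound, *gixK* is not transcribed.
So GixK is not produced.
Required activator GixK is absent, so *gorJ* is not transcribed.
So GorJ is not produced.
Fumarate is absent, so TemG is active.
With repressor TemG bound, *lutT* is not transcribed.
So LutT is not produced.
Required activator LutT is absent, so *fenX* is not transcribed.
So FenX is not produced.
With no repressor bound, *nolA* is transcribed.

ON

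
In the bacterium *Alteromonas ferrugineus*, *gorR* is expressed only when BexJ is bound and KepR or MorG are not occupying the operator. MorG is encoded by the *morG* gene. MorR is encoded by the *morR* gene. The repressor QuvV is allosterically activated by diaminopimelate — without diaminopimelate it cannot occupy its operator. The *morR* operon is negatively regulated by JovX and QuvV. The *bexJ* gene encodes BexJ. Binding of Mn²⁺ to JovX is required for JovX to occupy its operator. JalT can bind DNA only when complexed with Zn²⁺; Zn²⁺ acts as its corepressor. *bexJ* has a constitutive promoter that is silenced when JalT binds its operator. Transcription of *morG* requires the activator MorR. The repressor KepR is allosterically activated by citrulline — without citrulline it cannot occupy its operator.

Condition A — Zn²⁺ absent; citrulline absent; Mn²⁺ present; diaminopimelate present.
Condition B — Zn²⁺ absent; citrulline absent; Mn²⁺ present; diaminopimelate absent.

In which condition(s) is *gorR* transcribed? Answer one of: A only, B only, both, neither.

Condition A:
Zn²⁺ is absent, so JalT is inactive.
With no repressor bound, *bexJ* is transcribed.
So BexJ is produced and active.
Citrulline is absent, so KepR is inactive.
Mn²⁺ is present, so JovX is active.
Diaminopimelate is present, so QuvV is active.
With repressor JovX bound, *morR* is not transcribed.
So MorR is not produced.
Required activator MorR is absent, so *morG* is not transcribed.
So MorG is not produced.
No repressor is bound and BexJ is active, so *gorR* is transcribed.
→ *gorR* is ON in A.
Condition B:
Zn²⁺ is absent, so JalT is inactive.
With no repressor bound, *bexJ* is transcribed.
So BexJ is produced and active.
Citrulline is absent, so KepR is inactive.
Mn²⁺ is present, so JovX is active.
Diaminopimelate is absent, so QuvV is inactive.
With repressor JovX bound, *morR* is not transcribed.
So MorR is not produced.
Required activator MorR is absent, so *morG* is not transcribed.
So MorG is not produced.
No repressor is bound and BexJ is active, so *gorR* is transcribed.
→ *gorR* is ON in B.

both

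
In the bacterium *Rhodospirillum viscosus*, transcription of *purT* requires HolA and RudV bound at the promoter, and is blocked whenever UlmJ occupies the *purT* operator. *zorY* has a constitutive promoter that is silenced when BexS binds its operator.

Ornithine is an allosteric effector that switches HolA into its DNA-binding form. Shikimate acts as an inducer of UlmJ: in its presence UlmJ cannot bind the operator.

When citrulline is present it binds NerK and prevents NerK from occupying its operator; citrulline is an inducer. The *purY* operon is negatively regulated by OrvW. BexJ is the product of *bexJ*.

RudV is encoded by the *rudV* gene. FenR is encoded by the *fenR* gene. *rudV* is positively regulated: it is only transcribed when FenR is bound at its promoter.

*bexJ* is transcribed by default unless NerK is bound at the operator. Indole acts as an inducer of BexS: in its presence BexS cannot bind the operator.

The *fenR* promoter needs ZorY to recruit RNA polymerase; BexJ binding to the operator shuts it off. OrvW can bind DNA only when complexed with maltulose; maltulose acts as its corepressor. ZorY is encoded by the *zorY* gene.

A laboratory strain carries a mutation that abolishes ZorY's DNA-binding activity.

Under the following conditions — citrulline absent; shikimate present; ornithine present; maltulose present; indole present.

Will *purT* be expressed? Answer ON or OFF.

OFF

Ornithine is present, so HolA is active.
Citrulline is absent, so NerK is active.
With repressor NerK bound, *bexJ* is not transcribed.
So BexJ is not produced.
ZorY is non-functional in this strain, so it has no effect.
Required activator ZorY is absent, so *fenR* is not transcribed.
So FenR is not produced.
Required activator FenR is absent, so *rudV* is not transcribed.
So RudV is not produced.
Shikimate is present, so UlmJ is inactive.
Required activator RudV is absent, so *purT* is not transcribed.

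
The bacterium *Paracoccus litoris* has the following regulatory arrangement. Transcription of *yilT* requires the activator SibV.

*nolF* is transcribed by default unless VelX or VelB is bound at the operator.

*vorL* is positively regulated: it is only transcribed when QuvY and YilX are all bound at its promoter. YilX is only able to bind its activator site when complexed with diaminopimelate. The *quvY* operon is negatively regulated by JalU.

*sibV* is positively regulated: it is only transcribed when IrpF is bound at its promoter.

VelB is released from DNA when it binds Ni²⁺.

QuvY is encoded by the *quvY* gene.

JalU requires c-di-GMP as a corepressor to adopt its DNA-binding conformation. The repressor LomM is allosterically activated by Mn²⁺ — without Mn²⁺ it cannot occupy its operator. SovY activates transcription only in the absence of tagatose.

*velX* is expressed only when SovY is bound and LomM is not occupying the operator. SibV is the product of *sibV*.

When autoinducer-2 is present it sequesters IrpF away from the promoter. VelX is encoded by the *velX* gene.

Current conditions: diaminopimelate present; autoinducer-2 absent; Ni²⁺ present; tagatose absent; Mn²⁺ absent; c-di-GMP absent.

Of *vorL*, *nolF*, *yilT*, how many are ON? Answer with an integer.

2

c-di-GMP is absent, so JalU is inactive.
With no repressor bound, *quvY* is transcribed.
So QuvY is produced and active.
Diaminopimelate is present, so YilX is active.
No repressor is bound and QuvY and YilX are active, so *vorL* is transcribed.
→ *vorL* is ON.
Mn²⁺ is absent, so LomM is inactive.
Tagatose is absent, so SovY is active.
No repressor is bound and SovY is active, so *velX* is transcribed.
So VelX is produced and active.
Ni²⁺ is present, so VelB is inactive.
With repressor VelX bound, *nolF* is not transcribed.
→ *nolF* is OFF.
Autoinducer-2 is absent, so IrpF is active.
No repressor is bound and IrpF is active, so *sibV* is transcribed.
So SibV is produced and active.
No repressor is bound and SibV is active, so *yilT* is transcribed.
→ *yilT* is ON.
2 of the 3 genes are transcribed.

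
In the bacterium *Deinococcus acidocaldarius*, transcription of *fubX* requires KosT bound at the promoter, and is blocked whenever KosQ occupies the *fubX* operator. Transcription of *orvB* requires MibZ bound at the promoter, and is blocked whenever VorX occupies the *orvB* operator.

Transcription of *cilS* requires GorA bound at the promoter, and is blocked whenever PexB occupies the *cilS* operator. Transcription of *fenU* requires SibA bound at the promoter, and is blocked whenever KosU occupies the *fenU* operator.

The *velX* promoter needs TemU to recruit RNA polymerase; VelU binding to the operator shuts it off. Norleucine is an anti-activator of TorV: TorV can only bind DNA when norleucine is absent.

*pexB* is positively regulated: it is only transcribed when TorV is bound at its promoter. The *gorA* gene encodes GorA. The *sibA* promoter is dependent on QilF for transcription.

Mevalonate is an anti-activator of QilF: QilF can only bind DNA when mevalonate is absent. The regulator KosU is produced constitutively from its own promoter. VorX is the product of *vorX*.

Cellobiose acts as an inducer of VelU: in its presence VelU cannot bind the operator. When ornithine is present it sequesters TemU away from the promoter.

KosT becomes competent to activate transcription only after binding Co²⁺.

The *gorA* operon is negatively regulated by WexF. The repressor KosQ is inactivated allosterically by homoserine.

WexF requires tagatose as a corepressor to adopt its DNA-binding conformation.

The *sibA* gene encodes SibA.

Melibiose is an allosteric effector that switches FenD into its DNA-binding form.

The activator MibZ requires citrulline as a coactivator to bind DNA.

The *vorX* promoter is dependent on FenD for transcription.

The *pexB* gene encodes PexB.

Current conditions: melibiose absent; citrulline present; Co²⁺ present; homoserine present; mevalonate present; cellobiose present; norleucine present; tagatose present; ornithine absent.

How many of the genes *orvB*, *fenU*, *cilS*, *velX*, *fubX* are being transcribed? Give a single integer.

Citrulline is present, so MibZ is active.
Melibiose is absent, so FenD is inactive.
Required activator FenD is absent, so *vorX* is not transcribed.
So VorX is not produced.
No repressor is bound and MibZ is active, so *orvB* is transcribed.
→ *orvB* is ON.
Mevalonate is present, so QilF is inactive.
Required activator QilF is absent, so *sibA* is not transcribed.
So SibA is not produced.
KosU is produced constitutively and is active.
With repressor KosU bound, *fenU* is not transcribed.
→ *fenU* is OFF.
Norleucine is present, so TorV is inactive.
Required activator TorV is absent, so *pexB* is not transcribed.
So PexB is not produced.
Tagatose is present, so WexF is active.
With repressor WexF bound, *gorA* is not transcribed.
So GorA is not produced.
Required activator GorA is absent, so *cilS* is not transcribed.
→ *cilS* is OFF.
Cellobiose is present, so VelU is inactive.
Ornithine is absent, so TemU is active.
No repressor is bound and TemU is active, so *velX* is transcribed.
→ *velX* is ON.
Homoserine is present, so KosQ is inactive.
Co²⁺ is present, so KosT is active.
No repressor is bound and KosT is active, so *fubX* is transcribed.
→ *fubX* is ON.
3 of the 5 genes are transcribed.

3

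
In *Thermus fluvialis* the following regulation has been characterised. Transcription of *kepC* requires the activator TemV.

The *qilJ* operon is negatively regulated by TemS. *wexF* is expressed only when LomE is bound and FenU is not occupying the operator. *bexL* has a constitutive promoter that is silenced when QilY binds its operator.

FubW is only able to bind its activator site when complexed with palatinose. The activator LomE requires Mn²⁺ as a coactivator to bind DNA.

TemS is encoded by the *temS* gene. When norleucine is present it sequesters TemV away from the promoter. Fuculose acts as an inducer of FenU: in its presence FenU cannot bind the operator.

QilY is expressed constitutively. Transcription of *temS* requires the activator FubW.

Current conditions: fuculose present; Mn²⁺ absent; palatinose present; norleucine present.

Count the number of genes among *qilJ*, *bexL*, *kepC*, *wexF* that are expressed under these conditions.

Palatinose is present, so FubW is active.
No repressor is bound and FubW is active, so *temS* is transcribed.
So TemS is produced and active.
With repressor TemS bound, *qilJ* is not transcribed.
→ *qilJ* is OFF.
QilY is produced constitutively and is active.
With repressor QilY bound, *bexL* is not transcribed.
→ *bexL* is OFF.
Norleucine is present, so TemV is inactive.
Required activator TemV is absent, so *kepC* is not transcribed.
→ *kepC* is OFF.
Mn²⁺ is absent, so LomE is inactive.
Fuculose is present, so FenU is inactive.
Required activator LomE is absent, so *wexF* is not transcribed.
→ *wexF* is OFF.
0 of the 4 genes are transcribed.

0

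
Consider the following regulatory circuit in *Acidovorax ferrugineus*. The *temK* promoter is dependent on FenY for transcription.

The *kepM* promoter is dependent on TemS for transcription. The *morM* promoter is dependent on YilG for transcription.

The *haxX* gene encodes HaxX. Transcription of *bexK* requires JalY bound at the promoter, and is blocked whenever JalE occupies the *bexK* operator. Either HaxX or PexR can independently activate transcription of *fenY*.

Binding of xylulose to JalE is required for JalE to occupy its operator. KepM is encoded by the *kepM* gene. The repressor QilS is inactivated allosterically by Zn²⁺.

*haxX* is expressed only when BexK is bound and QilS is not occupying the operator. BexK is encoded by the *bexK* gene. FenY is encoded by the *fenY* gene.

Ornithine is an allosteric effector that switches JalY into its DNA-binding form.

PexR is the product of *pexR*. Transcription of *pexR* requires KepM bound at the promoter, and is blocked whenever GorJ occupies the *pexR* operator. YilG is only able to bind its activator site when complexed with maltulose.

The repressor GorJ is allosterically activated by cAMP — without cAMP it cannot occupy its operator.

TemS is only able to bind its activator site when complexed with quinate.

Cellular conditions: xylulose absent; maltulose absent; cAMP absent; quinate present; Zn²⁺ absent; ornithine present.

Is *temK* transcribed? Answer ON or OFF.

ON

Ornithine is present, so JalY is active.
Xylulose is absent, so JalE is inactive.
No repressor is bound and JalY is active, so *bexK* is transcribed.
So BexK is produced and active.
Zn²⁺ is absent, so QilS is active.
With repressor QilS bound, *haxX* is not transcribed.
So HaxX is not produced.
cAMP is absent, so GorJ is inactive.
Quinate is present, so TemS is active.
No repressor is bound and TemS is active, so *kepM* is transcribed.
So KepM is produced and active.
No repressor is bound and KepM is active, so *pexR* is transcribed.
So PexR is produced and active.
Activator PexR is present, so *fenY* is transcribed.
So FenY is produced and active.
No repressor is bound and FenY is active, so *temK* is transcribed.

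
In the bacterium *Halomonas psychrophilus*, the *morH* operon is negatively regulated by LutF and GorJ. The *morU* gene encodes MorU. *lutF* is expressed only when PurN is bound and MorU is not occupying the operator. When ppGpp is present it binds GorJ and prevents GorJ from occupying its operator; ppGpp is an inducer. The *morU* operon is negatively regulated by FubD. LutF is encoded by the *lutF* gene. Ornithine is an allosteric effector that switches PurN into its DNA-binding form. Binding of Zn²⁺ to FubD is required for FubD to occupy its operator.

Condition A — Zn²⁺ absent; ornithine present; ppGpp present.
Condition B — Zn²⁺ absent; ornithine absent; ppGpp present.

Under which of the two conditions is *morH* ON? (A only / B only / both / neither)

Condition A:
Zn²⁺ is absent, so FubD is inactive.
With no repressor bound, *morU* is transcribed.
So MorU is produced and active.
Ornithine is present, so PurN is active.
With repressor MorU bound, *lutF* is not transcribed.
So LutF is not produced.
ppGpp is present, so GorJ is inactive.
With no repressor bound, *morH* is transcribed.
→ *morH* is ON in A.
Condition B:
Zn²⁺ is absent, so FubD is inactive.
With no repressor bound, *morU* is transcribed.
So MorU is produced and active.
Ornithine is absent, so PurN is inactive.
With repressor MorU bound, *lutF* is not transcribed.
So LutF is not produced.
ppGpp is present, so GorJ is inactive.
With no repressor bound, *morH* is transcribed.
→ *morH* is ON in B.

both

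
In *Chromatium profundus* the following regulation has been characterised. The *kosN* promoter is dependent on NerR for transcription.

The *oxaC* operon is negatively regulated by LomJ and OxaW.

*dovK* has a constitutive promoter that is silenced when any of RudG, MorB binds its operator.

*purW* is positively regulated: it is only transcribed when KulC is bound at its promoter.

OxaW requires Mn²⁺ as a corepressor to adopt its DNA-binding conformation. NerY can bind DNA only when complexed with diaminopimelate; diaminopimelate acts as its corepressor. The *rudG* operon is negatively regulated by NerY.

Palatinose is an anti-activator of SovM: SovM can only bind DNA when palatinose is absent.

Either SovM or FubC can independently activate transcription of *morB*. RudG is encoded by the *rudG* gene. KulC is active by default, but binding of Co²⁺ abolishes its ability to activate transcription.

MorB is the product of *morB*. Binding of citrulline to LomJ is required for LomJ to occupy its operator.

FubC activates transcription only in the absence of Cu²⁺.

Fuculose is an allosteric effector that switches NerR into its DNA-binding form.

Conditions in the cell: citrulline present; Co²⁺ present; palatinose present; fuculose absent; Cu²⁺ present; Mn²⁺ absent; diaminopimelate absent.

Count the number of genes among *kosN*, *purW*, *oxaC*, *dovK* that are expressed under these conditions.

0

Fuculose is absent, so NerR is inactive.
Required activator NerR is absent, so *kosN* is not transcribed.
→ *kosN* is OFF.
Co²⁺ is present, so KulC is inactive.
Required activator KulC is absent, so *purW* is not transcribed.
→ *purW* is OFF.
Citrulline is present, so LomJ is active.
Mn²⁺ is absent, so OxaW is inactive.
With repressor LomJ bound, *oxaC* is not transcribed.
→ *oxaC* is OFF.
Diaminopimelate is absent, so NerY is inactive.
With no repressor bound, *rudG* is transcribed.
So RudG is produced and active.
Palatinose is present, so SovM is inactive.
Cu²⁺ is present, so FubC is inactive.
No activator is available at the *morB* promoter, so *morB* is not transcribed.
So MorB is not produced.
With repressor RudG bound, *dovK* is not transcribed.
→ *dovK* is OFF.
0 of the 4 genes are transcribed.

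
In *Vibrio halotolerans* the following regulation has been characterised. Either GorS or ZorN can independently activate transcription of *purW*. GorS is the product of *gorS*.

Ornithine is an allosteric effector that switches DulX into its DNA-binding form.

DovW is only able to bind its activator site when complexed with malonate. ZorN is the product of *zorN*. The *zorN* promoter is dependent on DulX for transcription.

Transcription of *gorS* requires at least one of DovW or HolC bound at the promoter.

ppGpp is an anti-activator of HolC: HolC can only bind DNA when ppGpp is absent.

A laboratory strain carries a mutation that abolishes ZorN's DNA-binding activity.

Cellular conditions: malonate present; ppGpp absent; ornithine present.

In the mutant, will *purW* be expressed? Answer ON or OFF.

Malonate is present, so DovW is active.
ppGpp is absent, so HolC is active.
Activator DovW is present, so *gorS* is transcribed.
So GorS is produced and active.
ZorN is non-functional in this strain, so it has no effect.
Activator GorS is present, so *purW* is transcribed.

ON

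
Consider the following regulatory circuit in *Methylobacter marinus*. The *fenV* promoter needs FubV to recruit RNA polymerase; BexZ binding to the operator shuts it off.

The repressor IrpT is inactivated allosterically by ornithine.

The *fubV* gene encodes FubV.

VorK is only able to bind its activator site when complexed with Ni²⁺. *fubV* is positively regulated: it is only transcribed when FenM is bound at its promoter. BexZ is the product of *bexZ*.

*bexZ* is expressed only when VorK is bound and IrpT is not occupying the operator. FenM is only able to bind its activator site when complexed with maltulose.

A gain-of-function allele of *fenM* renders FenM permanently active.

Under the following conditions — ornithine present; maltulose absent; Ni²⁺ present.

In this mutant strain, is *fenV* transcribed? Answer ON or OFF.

FenM is constitutively active in this strain.
No repressor is bound and FenM is active, so *fubV* is transcribed.
So FubV is produced and active.
Ni²⁺ is present, so VorK is active.
Ornithine is present, so IrpT is inactive.
No repressor is bound and VorK is active, so *bexZ* is transcribed.
So BexZ is produced and active.
With repressor BexZ bound, *fenV* is not transcribed.

OFF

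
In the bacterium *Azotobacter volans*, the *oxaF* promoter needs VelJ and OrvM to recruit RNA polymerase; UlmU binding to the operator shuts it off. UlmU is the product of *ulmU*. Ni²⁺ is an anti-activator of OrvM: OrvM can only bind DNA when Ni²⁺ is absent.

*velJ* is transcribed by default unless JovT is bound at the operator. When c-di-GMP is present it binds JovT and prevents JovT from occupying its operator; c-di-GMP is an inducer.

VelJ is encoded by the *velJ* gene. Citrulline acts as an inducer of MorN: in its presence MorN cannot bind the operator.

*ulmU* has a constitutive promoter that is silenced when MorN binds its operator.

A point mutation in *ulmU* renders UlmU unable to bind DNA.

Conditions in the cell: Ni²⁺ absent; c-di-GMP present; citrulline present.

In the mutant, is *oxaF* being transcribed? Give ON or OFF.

UlmU is non-functional in this strain, so it has no effect.
c-di-GMP is present, so JovT is inactive.
With no repressor bound, *velJ* is transcribed.
So VelJ is produced and active.
Ni²⁺ is absent, so OrvM is active.
No repressor is bound and VelJ and OrvM are active, so *oxaF* is transcribed.

ON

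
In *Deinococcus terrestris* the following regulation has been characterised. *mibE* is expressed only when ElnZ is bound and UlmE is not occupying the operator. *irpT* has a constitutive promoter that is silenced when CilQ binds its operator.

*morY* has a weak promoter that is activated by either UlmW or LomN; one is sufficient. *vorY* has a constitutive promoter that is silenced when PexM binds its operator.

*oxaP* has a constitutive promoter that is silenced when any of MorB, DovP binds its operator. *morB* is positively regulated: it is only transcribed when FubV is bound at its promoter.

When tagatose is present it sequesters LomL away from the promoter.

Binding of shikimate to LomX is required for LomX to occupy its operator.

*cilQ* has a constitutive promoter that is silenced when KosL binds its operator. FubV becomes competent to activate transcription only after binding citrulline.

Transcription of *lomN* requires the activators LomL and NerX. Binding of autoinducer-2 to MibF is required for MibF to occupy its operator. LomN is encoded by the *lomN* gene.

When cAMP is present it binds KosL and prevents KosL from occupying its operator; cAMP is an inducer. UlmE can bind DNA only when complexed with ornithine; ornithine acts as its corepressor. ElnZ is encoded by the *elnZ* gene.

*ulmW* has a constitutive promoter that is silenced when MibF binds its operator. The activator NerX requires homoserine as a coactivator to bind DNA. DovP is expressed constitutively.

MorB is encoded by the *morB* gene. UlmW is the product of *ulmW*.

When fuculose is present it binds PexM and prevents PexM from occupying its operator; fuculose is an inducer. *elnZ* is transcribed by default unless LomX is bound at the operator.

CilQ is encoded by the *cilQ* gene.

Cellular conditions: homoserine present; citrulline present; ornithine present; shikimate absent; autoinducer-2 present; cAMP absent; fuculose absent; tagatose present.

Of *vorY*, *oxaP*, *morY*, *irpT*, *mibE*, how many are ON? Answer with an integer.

Fuculose is absent, so PexM is active.
With repressor PexM bound, *vorY* is not transcribed.
→ *vorY* is OFF.
Citrulline is present, so FubV is active.
No repressor is bound and FubV is active, so *morB* is transcribed.
So MorB is produced and active.
DovP is produced constitutively and is active.
With repressor MorB bound, *oxaP* is not transcribed.
→ *oxaP* is OFF.
Autoinducer-2 is present, so MibF is active.
With repressor MibF bound, *ulmW* is not transcribed.
So UlmW is not produced.
Tagatose is present, so LomL is inactive.
Homoserine is present, so NerX is active.
Required activator LomL is absent, so *lomN* is not transcribed.
So LomN is not produced.
No activator is available at the *morY* promoter, so *morY* is not transcribed.
→ *morY* is OFF.
cAMP is absent, so KosL is active.
With repressor KosL bound, *cilQ* is not transcribed.
So CilQ is not produced.
With no repressor bound, *irpT* is transcribed.
→ *irpT* is ON.
Ornithine is present, so UlmE is active.
Shikimate is absent, so LomX is inactive.
With no repressor bound, *elnZ* is transcribed.
So ElnZ is produced and active.
With repressor UlmE bound, *mibE* is not transcribed.
→ *mibE* is OFF.
1 of the 5 genes is transcribed.

1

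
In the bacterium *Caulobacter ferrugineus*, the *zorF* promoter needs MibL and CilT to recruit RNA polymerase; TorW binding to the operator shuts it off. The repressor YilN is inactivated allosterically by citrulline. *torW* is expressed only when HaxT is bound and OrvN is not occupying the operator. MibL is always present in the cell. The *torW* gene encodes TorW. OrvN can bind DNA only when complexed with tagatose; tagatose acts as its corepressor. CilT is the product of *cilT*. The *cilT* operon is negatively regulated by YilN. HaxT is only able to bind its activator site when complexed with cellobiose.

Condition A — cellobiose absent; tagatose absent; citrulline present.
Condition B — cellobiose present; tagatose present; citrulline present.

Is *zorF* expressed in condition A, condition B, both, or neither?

Condition A:
Cellobiose is absent, so HaxT is inactive.
Tagatose is absent, so OrvN is inactive.
Required activator HaxT is absent, so *torW* is not transcribed.
So TorW is not produced.
MibL is produced constitutively and is active.
Citrulline is present, so YilN is inactive.
With no repressor bound, *cilT* is transcribed.
So CilT is produced and active.
No repressor is bound and MibL and CilT are active, so *zorF* is transcribed.
→ *zorF* is ON in A.
Condition B:
Cellobiose is present, so HaxT is active.
Tagatose is present, so OrvN is active.
With repressor OrvN bound, *torW* is not transcribed.
So TorW is not produced.
MibL is produced constitutively and is active.
Citrulline is present, so YilN is inactive.
With no repressor bound, *cilT* is transcribed.
So CilT is produced and active.
No repressor is bound and MibL and CilT are active, so *zorF* is transcribed.
→ *zorF* is ON in B.

both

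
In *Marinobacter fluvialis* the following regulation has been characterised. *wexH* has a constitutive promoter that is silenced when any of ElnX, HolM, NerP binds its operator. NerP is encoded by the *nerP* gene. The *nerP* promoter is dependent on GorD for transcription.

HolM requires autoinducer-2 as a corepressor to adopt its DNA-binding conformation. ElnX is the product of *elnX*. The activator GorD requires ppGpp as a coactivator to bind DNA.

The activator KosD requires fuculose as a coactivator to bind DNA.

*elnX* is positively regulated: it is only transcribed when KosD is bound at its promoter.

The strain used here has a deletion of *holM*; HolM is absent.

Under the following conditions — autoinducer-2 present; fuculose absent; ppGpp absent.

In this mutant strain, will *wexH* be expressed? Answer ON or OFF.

ON

Fuculose is absent, so KosD is inactive.
Required activator KosD is absent, so *elnX* is not transcribed.
So ElnX is not produced.
HolM is non-functional in this strain, so it has no effect.
ppGpp is absent, so GorD is inactive.
Required activator GorD is absent, so *nerP* is not transcribed.
So NerP is not produced.
With no repressor bound, *wexH* is transcribed.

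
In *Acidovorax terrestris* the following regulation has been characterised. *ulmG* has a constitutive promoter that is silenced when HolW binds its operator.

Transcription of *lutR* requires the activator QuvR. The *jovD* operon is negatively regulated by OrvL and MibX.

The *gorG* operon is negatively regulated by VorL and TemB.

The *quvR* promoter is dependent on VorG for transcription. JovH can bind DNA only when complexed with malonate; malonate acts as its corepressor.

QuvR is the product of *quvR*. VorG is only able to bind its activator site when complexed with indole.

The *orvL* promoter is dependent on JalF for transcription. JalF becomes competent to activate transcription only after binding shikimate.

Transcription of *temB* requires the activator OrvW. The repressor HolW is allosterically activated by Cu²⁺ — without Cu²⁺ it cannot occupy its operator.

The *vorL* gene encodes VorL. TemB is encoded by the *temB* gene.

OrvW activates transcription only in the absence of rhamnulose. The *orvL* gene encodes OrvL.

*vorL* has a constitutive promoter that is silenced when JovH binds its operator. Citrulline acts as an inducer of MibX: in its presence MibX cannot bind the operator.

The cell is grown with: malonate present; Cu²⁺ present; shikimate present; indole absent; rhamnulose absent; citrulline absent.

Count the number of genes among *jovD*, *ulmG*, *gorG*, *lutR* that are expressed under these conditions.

Shikimate is present, so JalF is active.
No repressor is bound and JalF is active, so *orvL* is transcribed.
So OrvL is produced and active.
Citrulline is absent, so MibX is active.
With repressor OrvL bound, *jovD* is not transcribed.
→ *jovD* is OFF.
Cu²⁺ is present, so HolW is active.
With repressor HolW bound, *ulmG* is not transcribed.
→ *ulmG* is OFF.
Malonate is present, so JovH is active.
With repressor JovH bound, *vorL* is not transcribed.
So VorL is not produced.
Rhamnulose is absent, so OrvW is active.
No repressor is bound and OrvW is active, so *temB* is transcribed.
So TemB is produced and active.
With repressor TemB bound, *gorG* is not transcribed.
→ *gorG* is OFF.
Indole is absent, so VorG is inactive.
Required activator VorG is absent, so *quvR* is not transcribed.
So QuvR is not produced.
Required activator QuvR is absent, so *lutR* is not transcribed.
→ *lutR* is OFF.
0 of the 4 genes are transcribed.

0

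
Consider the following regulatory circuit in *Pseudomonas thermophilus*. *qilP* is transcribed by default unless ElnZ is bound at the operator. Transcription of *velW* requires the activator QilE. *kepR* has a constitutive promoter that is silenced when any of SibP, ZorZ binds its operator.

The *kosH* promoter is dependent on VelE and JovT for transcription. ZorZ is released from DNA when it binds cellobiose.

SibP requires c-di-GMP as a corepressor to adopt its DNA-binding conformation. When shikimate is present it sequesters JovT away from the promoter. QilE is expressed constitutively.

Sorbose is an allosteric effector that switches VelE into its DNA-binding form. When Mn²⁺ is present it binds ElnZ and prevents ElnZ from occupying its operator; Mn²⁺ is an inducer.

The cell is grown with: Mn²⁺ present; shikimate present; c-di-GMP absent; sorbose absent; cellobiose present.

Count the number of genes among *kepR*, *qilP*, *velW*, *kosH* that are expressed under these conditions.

3

c-di-GMP is absent, so SibP is inactive.
Cellobiose is present, so ZorZ is inactive.
With no repressor bound, *kepR* is transcribed.
→ *kepR* is ON.
Mn²⁺ is present, so ElnZ is inactive.
With no repressor bound, *qilP* is transcribed.
→ *qilP* is ON.
QilE is produced constitutively and is active.
No repressor is bound and QilE is active, so *velW* is transcribed.
→ *velW* is ON.
Sorbose is absent, so VelE is inactive.
Shikimate is present, so JovT is inactive.
Required activator VelE is absent, so *kosH* is not transcribed.
→ *kosH* is OFF.
3 of the 4 genes are transcribed.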